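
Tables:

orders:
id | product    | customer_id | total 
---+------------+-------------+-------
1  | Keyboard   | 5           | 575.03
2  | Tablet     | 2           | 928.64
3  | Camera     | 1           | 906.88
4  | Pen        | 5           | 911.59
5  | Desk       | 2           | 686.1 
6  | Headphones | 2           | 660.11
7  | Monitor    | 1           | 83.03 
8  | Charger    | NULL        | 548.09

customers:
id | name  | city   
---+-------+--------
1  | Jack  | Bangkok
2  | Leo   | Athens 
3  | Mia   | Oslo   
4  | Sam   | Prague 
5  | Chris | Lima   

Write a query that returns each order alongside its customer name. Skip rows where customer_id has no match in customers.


INNER JOIN keeps only orders rows whose customer_id matches an id in customers. Walk through each order:
  - order 1 (Keyboard): customer_id=5 -> matches Chris
  - order 2 (Tablet): customer_id=2 -> matches Leo
  - order 3 (Camera): customer_id=1 -> matches Jack
  - order 4 (Pen): customer_id=5 -> matches Chris
  - order 5 (Desk): customer_id=2 -> matches Leo
  - order 6 (Headphones): customer_id=2 -> matches Leo
  - order 7 (Monitor): customer_id=1 -> matches Jack
  - order 8 (Charger): customer_id=NULL, no match -> dropped
So 1 of 8 rows is dropped.

SQL:
SELECT a.product, b.name AS customer
FROM orders a
INNER JOIN customers b ON a.customer_id = b.id

Result:
product    | customer
-----------+---------
Keyboard   | Chris   
Tablet     | Leo     
Camera     | Jack    
Pen        | Chris   
Desk       | Leo     
Headphones | Leo     
Monitor    | Jack    


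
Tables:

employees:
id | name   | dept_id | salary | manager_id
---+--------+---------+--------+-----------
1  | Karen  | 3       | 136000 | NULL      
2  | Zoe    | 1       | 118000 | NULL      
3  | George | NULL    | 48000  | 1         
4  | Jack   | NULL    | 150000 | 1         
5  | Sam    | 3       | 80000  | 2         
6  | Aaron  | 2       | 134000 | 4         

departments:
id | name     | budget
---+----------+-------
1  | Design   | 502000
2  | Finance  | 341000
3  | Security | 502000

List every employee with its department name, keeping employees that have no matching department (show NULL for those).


LEFT JOIN keeps every row from employees (the left table); where dept_id has no match in departments, the department columns become NULL. Walk through each employee:
  - employee 1 (Karen): dept_id=3 -> matches Security
  - employee 2 (Zoe): dept_id=1 -> matches Design
  - employee 3 (George): dept_id=NULL, no match -> kept with NULL
  - employee 4 (Jack): dept_id=NULL, no match -> kept with NULL
  - employee 5 (Sam): dept_id=3 -> matches Security
  - employee 6 (Aaron): dept_id=2 -> matches Finance
All 6 rows appear; 2 have NULL department.

SQL:
SELECT a.name, b.name AS department
FROM employees a
LEFT JOIN departments b ON a.dept_id = b.id

Result:
name   | department
-------+-----------
Karen  | Security  
Zoe    | Design    
George | NULL      
Jack   | NULL      
Sam    | Security  
Aaron  | Finance   


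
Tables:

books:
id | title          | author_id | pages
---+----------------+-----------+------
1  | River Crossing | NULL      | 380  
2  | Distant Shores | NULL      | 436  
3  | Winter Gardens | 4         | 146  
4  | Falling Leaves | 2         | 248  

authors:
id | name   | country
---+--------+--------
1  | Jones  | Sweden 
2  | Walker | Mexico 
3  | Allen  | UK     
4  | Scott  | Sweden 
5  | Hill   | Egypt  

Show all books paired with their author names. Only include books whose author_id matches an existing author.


INNER JOIN keeps only books rows whose author_id matches an id in authors. Walk through each book:
  - book 1 (River Crossing): author_id=NULL, no match -> dropped
  - book 2 (Distant Shores): author_id=NULL, no match -> dropped
  - book 3 (Winter Gardens): author_id=4 -> matches Scott
  - book 4 (Falling Leaves): author_id=2 -> matches Walker
So 2 of 4 rows are dropped.

SQL:
SELECT a.title, b.name AS author
FROM books a
INNER JOIN authors b ON a.author_id = b.id

Result:
title          | author
---------------+-------
Winter Gardens | Scott 
Falling Leaves | Walker


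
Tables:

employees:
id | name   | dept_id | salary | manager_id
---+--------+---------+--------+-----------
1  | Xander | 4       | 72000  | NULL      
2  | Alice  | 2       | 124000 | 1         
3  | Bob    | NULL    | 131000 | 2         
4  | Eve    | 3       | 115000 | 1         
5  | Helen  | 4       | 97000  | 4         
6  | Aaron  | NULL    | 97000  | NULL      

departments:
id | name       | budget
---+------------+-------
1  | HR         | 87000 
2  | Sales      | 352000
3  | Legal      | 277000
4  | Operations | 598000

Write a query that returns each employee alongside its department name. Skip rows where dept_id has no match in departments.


INNER JOIN keeps only employees rows whose dept_id matches an id in departments. Walk through each employee:
  - employee 1 (Xander): dept_id=4 -> matches Operations
  - employee 2 (Alice): dept_id=2 -> matches Sales
  - employee 3 (Bob): dept_id=NULL, no match -> dropped
  - employee 4 (Eve): dept_id=3 -> matches Legal
  - employee 5 (Helen): dept_id=4 -> matches Operations
  - employee 6 (Aaron): dept_id=NULL, no match -> dropped
So 2 of 6 rows are dropped.

SQL:
SELECT a.name, b.name AS department
FROM employees a
INNER JOIN departments b ON a.dept_id = b.id

Result:
name   | department
-------+-----------
Xander | Operations
Alice  | Sales     
Eve    | Legal     
Helen  | Operations


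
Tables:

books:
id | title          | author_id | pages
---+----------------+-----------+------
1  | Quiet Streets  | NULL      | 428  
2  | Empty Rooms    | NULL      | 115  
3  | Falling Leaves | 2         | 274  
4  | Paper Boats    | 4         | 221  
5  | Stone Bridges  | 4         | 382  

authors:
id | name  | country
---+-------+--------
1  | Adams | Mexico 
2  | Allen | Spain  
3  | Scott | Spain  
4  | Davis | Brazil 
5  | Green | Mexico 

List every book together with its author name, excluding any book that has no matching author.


INNER JOIN keeps only books rows whose author_id matches an id in authors. Walk through each book:
  - book 1 (Quiet Streets): author_id=NULL, no match -> dropped
  - book 2 (Empty Rooms): author_id=NULL, no match -> dropped
  - book 3 (Falling Leaves): author_id=2 -> matches Allen
  - book 4 (Paper Boats): author_id=4 -> matches Davis
  - book 5 (Stone Bridges): author_id=4 -> matches Davis
So 2 of 5 rows are dropped.

SQL:
SELECT a.title, b.name AS author
FROM books a
INNER JOIN authors b ON a.author_id = b.id

Result:
title          | author
---------------+-------
Falling Leaves | Allen 
Paper Boats    | Davis 
Stone Bridges  | Davis 


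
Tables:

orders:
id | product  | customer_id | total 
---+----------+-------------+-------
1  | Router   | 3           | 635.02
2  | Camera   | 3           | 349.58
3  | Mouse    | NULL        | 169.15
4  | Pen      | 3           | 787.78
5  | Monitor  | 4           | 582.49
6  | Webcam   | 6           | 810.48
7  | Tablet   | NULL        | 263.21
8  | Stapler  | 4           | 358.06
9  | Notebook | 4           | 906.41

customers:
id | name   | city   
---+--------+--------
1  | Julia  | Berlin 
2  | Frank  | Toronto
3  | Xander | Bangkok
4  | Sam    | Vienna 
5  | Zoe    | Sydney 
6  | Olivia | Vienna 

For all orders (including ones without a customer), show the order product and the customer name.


LEFT JOIN keeps every row from orders (the left table); where customer_id has no match in customers, the customer columns become NULL. Walk through each order:
  - order 1 (Router): customer_id=3 -> matches Xander
  - order 2 (Camera): customer_id=3 -> matches Xander
  - order 3 (Mouse): customer_id=NULL, no match -> kept with NULL
  - order 4 (Pen): customer_id=3 -> matches Xander
  - order 5 (Monitor): customer_id=4 -> matches Sam
  - order 6 (Webcam): customer_id=6 -> matches Olivia
  - order 7 (Tablet): customer_id=NULL, no match -> kept with NULL
  - order 8 (Stapler): customer_id=4 -> matches Sam
  - order 9 (Notebook): customer_id=4 -> matches Sam
All 9 rows appear; 2 have NULL customer.

SQL:
SELECT a.product, b.name AS customer
FROM orders a
LEFT JOIN customers b ON a.customer_id = b.id

Result:
product  | customer
---------+---------
Router   | Xander  
Camera   | Xander  
Mouse    | NULL    
Pen      | Xander  
Monitor  | Sam     
Webcam   | Olivia  
Tablet   | NULL    
Stapler  | Sam     
Notebook | Sam     


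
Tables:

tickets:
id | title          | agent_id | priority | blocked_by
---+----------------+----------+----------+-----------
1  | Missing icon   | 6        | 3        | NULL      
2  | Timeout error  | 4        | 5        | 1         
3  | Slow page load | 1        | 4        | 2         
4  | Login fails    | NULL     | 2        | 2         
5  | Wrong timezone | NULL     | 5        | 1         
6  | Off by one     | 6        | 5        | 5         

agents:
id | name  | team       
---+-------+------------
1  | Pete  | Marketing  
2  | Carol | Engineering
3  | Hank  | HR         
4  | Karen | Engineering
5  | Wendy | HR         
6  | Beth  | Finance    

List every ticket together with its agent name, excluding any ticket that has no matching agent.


INNER JOIN keeps only tickets rows whose agent_id matches an id in agents. Walk through each ticket:
  - ticket 1 (Missing icon): agent_id=6 -> matches Beth
  - ticket 2 (Timeout error): agent_id=4 -> matches Karen
  - ticket 3 (Slow page load): agent_id=1 -> matches Pete
  - ticket 4 (Login fails): agent_id=NULL, no match -> dropped
  - ticket 5 (Wrong timezone): agent_id=NULL, no match -> dropped
  - ticket 6 (Off by one): agent_id=6 -> matches Beth
So 2 of 6 rows are dropped.

SQL:
SELECT a.title, b.name AS agent
FROM tickets a
INNER JOIN agents b ON a.agent_id = b.id

Result:
title          | agent
---------------+------
Missing icon   | Beth 
Timeout error  | Karen
Slow page load | Pete 
Off by one     | Beth 


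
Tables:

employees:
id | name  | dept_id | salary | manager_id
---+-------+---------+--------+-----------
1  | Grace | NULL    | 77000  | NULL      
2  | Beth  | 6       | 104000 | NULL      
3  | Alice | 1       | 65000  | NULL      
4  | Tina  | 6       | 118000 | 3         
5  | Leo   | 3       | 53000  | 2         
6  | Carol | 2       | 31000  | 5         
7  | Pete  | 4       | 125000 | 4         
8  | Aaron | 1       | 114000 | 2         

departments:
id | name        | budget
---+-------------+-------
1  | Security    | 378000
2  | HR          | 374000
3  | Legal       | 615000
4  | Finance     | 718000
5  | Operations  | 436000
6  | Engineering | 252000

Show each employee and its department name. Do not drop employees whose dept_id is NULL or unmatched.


LEFT JOIN keeps every row from employees (the left table); where dept_id has no match in departments, the department columns become NULL. Walk through each employee:
  - employee 1 (Grace): dept_id=NULL, no match -> kept with NULL
  - employee 2 (Beth): dept_id=6 -> matches Engineering
  - employee 3 (Alice): dept_id=1 -> matches Security
  - employee 4 (Tina): dept_id=6 -> matches Engineering
  - employee 5 (Leo): dept_id=3 -> matches Legal
  - employee 6 (Carol): dept_id=2 -> matches HR
  - employee 7 (Pete): dept_id=4 -> matches Finance
  - employee 8 (Aaron): dept_id=1 -> matches Security
All 8 rows appear; 1 has NULL department.

SQL:
SELECT a.name, b.name AS department
FROM employees a
LEFT JOIN departments b ON a.dept_id = b.id

Result:
name  | department 
------+------------
Grace | NULL       
Beth  | Engineering
Alice | Security   
Tina  | Engineering
Leo   | Legal      
Carol | HR         
Pete  | Finance    
Aaron | Security   


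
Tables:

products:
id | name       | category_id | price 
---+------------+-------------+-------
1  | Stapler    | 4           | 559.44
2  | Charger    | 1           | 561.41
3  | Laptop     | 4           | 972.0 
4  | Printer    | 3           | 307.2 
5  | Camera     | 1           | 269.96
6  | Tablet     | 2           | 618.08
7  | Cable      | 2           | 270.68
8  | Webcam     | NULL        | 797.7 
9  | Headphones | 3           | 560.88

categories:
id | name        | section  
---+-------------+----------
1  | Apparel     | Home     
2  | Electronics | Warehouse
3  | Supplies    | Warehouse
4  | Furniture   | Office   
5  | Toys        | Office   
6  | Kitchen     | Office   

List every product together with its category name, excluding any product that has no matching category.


INNER JOIN keeps only products rows whose category_id matches an id in categories. Walk through each product:
  - product 1 (Stapler): category_id=4 -> matches Furniture
  - product 2 (Charger): category_id=1 -> matches Apparel
  - product 3 (Laptop): category_id=4 -> matches Furniture
  - product 4 (Printer): category_id=3 -> matches Supplies
  - product 5 (Camera): category_id=1 -> matches Apparel
  - product 6 (Tablet): category_id=2 -> matches Electronics
  - product 7 (Cable): category_id=2 -> matches Electronics
  - product 8 (Webcam): category_id=NULL, no match -> dropped
  - product 9 (Headphones): category_id=3 -> matches Supplies
So 1 of 9 rows is dropped.

SQL:
SELECT a.name, b.name AS category
FROM products a
INNER JOIN categories b ON a.category_id = b.id

Result:
name       | category   
-----------+------------
Stapler    | Furniture  
Charger    | Apparel    
Laptop     | Furniture  
Printer    | Supplies   
Camera     | Apparel    
Tablet     | Electronics
Cable      | Electronics
Headphones | Supplies   


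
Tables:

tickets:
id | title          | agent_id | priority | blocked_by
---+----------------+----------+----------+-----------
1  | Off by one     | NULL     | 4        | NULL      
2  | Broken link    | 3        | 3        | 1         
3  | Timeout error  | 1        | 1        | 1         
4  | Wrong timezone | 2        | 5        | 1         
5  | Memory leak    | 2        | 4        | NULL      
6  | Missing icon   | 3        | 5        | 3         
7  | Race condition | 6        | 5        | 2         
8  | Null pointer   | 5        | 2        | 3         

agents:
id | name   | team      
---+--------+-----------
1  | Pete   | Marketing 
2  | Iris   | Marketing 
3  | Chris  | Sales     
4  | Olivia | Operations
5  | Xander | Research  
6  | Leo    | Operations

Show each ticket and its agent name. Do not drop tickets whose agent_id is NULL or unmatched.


LEFT JOIN keeps every row from tickets (the left table); where agent_id has no match in agents, the agent columns become NULL. Walk through each ticket:
  - ticket 1 (Off by one): agent_id=NULL, no match -> kept with NULL
  - ticket 2 (Broken link): agent_id=3 -> matches Chris
  - ticket 3 (Timeout error): agent_id=1 -> matches Pete
  - ticket 4 (Wrong timezone): agent_id=2 -> matches Iris
  - ticket 5 (Memory leak): agent_id=2 -> matches Iris
  - ticket 6 (Missing icon): agent_id=3 -> matches Chris
  - ticket 7 (Race condition): agent_id=6 -> matches Leo
  - ticket 8 (Null pointer): agent_id=5 -> matches Xander
All 8 rows appear; 1 has NULL agent.

SQL:
SELECT a.title, b.name AS agent
FROM tickets a
LEFT JOIN agents b ON a.agent_id = b.id

Result:
title          | agent 
---------------+-------
Off by one     | NULL  
Broken link    | Chris 
Timeout error  | Pete  
Wrong timezone | Iris  
Memory leak    | Iris  
Missing icon   | Chris 
Race condition | Leo   
Null pointer   | Xander


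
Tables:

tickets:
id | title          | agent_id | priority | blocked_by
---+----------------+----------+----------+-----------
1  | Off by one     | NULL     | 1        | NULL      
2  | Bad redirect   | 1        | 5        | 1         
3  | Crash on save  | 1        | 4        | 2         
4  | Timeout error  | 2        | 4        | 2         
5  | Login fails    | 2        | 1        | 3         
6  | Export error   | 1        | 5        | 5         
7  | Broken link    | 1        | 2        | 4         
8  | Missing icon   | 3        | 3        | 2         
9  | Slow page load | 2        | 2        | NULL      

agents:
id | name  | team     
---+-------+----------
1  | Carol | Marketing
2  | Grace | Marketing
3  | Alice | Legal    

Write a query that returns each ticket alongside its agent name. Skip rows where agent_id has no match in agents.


INNER JOIN keeps only tickets rows whose agent_id matches an id in agents. Walk through each ticket:
  - ticket 1 (Off by one): agent_id=NULL, no match -> dropped
  - ticket 2 (Bad redirect): agent_id=1 -> matches Carol
  - ticket 3 (Crash on save): agent_id=1 -> matches Carol
  - ticket 4 (Timeout error): agent_id=2 -> matches Grace
  - ticket 5 (Login fails): agent_id=2 -> matches Grace
  - ticket 6 (Export error): agent_id=1 -> matches Carol
  - ticket 7 (Broken link): agent_id=1 -> matches Carol
  - ticket 8 (Missing icon): agent_id=3 -> matches Alice
  - ticket 9 (Slow page load): agent_id=2 -> matches Grace
So 1 of 9 rows is dropped.

SQL:
SELECT a.title, b.name AS agent
FROM tickets a
INNER JOIN agents b ON a.agent_id = b.id

Result:
title          | agent
---------------+------
Bad redirect   | Carol
Crash on save  | Carol
Timeout error  | Grace
Login fails    | Grace
Export error   | Carol
Broken link    | Carol
Missing icon   | Alice
Slow page load | Grace


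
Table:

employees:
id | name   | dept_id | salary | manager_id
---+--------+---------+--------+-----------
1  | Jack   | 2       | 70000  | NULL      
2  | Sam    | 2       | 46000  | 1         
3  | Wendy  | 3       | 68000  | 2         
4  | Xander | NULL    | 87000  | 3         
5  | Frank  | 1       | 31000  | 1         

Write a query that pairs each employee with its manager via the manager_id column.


This is a self-join: employees is joined to a second copy of itself, matching each row's manager_id to another row's id. Use LEFT JOIN so rows with manager_id=NULL are kept.
  - employee 1 (Jack): manager_id=NULL -> NULL
  - employee 2 (Sam): manager_id=1 -> Jack
  - employee 3 (Wendy): manager_id=2 -> Sam
  - employee 4 (Xander): manager_id=3 -> Wendy
  - employee 5 (Frank): manager_id=1 -> Jack

SQL:
SELECT a.name AS item, b.name AS manager
FROM employees a
LEFT JOIN employees b ON a.manager_id = b.id

Result:
item   | manager
-------+--------
Jack   | NULL   
Sam    | Jack   
Wendy  | Sam    
Xander | Wendy  
Frank  | Jack   


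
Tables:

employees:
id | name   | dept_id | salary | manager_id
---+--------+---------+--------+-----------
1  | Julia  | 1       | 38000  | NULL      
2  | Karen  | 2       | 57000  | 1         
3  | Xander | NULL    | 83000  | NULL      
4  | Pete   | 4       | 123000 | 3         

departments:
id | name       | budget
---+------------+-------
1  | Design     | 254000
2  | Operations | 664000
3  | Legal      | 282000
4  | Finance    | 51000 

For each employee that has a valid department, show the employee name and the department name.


INNER JOIN keeps only employees rows whose dept_id matches an id in departments. Walk through each employee:
  - employee 1 (Julia): dept_id=1 -> matches Design
  - employee 2 (Karen): dept_id=2 -> matches Operations
  - employee 3 (Xander): dept_id=NULL, no match -> dropped
  - employee 4 (Pete): dept_id=4 -> matches Finance
So 1 of 4 rows is dropped.

SQL:
SELECT a.name, b.name AS department
FROM employees a
INNER JOIN departments b ON a.dept_id = b.id

Result:
name  | department
------+-----------
Julia | Design    
Karen | Operations
Pete  | Finance   


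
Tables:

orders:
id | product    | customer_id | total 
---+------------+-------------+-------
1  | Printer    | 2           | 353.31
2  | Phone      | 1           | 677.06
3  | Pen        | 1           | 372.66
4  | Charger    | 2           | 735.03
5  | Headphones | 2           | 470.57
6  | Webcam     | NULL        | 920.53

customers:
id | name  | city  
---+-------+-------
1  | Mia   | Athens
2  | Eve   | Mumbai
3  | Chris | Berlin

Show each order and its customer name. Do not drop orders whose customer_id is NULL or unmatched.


LEFT JOIN keeps every row from orders (the left table); where customer_id has no match in customers, the customer columns become NULL. Walk through each order:
  - order 1 (Printer): customer_id=2 -> matches Eve
  - order 2 (Phone): customer_id=1 -> matches Mia
  - order 3 (Pen): customer_id=1 -> matches Mia
  - order 4 (Charger): customer_id=2 -> matches Eve
  - order 5 (Headphones): customer_id=2 -> matches Eve
  - order 6 (Webcam): customer_id=NULL, no match -> kept with NULL
All 6 rows appear; 1 has NULL customer.

SQL:
SELECT a.product, b.name AS customer
FROM orders a
LEFT JOIN customers b ON a.customer_id = b.id

Result:
product    | customer
-----------+---------
Printer    | Eve     
Phone      | Mia     
Pen        | Mia     
Charger    | Eve     
Headphones | Eve     
Webcam     | NULL    


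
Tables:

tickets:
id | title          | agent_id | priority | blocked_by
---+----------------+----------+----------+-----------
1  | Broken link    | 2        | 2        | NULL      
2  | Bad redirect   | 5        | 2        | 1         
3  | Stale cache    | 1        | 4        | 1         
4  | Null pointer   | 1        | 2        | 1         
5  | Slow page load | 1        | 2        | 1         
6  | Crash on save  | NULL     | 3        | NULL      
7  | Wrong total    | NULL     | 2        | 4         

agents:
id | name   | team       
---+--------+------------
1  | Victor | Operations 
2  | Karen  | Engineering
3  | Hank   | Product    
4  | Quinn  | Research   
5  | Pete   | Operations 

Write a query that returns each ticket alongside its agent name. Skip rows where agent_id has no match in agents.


INNER JOIN keeps only tickets rows whose agent_id matches an id in agents. Walk through each ticket:
  - ticket 1 (Broken link): agent_id=2 -> matches Karen
  - ticket 2 (Bad redirect): agent_id=5 -> matches Pete
  - ticket 3 (Stale cache): agent_id=1 -> matches Victor
  - ticket 4 (Null pointer): agent_id=1 -> matches Victor
  - ticket 5 (Slow page load): agent_id=1 -> matches Victor
  - ticket 6 (Crash on save): agent_id=NULL, no match -> dropped
  - ticket 7 (Wrong total): agent_id=NULL, no match -> dropped
So 2 of 7 rows are dropped.

SQL:
SELECT a.title, b.name AS agent
FROM tickets a
INNER JOIN agents b ON a.agent_id = b.id

Result:
title          | agent 
---------------+-------
Broken link    | Karen 
Bad redirect   | Pete  
Stale cache    | Victor
Null pointer   | Victor
Slow page load | Victor


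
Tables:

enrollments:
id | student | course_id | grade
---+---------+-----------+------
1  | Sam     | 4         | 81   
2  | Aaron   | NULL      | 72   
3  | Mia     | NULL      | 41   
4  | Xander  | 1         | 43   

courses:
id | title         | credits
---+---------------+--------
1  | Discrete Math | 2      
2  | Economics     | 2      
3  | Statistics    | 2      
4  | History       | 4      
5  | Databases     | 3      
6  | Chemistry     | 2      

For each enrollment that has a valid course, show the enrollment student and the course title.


INNER JOIN keeps only enrollments rows whose course_id matches an id in courses. Walk through each enrollment:
  - enrollment 1 (Sam): course_id=4 -> matches History
  - enrollment 2 (Aaron): course_id=NULL, no match -> dropped
  - enrollment 3 (Mia): course_id=NULL, no match -> dropped
  - enrollment 4 (Xander): course_id=1 -> matches Discrete Math
So 2 of 4 rows are dropped.

SQL:
SELECT a.student, b.title AS course
FROM enrollments a
INNER JOIN courses b ON a.course_id = b.id

Result:
student | course       
--------+--------------
Sam     | History      
Xander  | Discrete Math


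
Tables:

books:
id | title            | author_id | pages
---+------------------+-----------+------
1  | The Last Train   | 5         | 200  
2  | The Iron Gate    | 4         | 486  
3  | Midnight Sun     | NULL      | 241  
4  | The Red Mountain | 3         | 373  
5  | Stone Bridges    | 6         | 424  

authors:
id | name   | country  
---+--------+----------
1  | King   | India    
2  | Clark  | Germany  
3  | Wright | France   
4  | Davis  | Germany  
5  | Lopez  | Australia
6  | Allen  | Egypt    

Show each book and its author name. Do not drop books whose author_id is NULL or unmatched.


LEFT JOIN keeps every row from books (the left table); where author_id has no match in authors, the author columns become NULL. Walk through each book:
  - book 1 (The Last Train): author_id=5 -> matches Lopez
  - book 2 (The Iron Gate): author_id=4 -> matches Davis
  - book 3 (Midnight Sun): author_id=NULL, no match -> kept with NULL
  - book 4 (The Red Mountain): author_id=3 -> matches Wright
  - book 5 (Stone Bridges): author_id=6 -> matches Allen
All 5 rows appear; 1 has NULL author.

SQL:
SELECT a.title, b.name AS author
FROM books a
LEFT JOIN authors b ON a.author_id = b.id

Result:
title            | author
-----------------+-------
The Last Train   | Lopez 
The Iron Gate    | Davis 
Midnight Sun     | NULL  
The Red Mountain | Wright
Stone Bridges    | Allen 


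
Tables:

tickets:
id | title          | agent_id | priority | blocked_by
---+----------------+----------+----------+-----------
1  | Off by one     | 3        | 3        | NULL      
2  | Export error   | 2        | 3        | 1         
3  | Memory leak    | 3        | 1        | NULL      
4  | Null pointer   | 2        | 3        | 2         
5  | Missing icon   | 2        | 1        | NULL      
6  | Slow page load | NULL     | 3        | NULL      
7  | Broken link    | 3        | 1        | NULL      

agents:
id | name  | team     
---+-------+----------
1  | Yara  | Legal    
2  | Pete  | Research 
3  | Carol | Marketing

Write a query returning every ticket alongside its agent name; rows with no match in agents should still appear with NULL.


LEFT JOIN keeps every row from tickets (the left table); where agent_id has no match in agents, the agent columns become NULL. Walk through each ticket:
  - ticket 1 (Off by one): agent_id=3 -> matches Carol
  - ticket 2 (Export error): agent_id=2 -> matches Pete
  - ticket 3 (Memory leak): agent_id=3 -> matches Carol
  - ticket 4 (Null pointer): agent_id=2 -> matches Pete
  - ticket 5 (Missing icon): agent_id=2 -> matches Pete
  - ticket 6 (Slow page load): agent_id=NULL, no match -> kept with NULL
  - ticket 7 (Broken link): agent_id=3 -> matches Carol
All 7 rows appear; 1 has NULL agent.

SQL:
SELECT a.title, b.name AS agent
FROM tickets a
LEFT JOIN agents b ON a.agent_id = b.id

Result:
title          | agent
---------------+------
Off by one     | Carol
Export error   | Pete 
Memory leak    | Carol
Null pointer   | Pete 
Missing icon   | Pete 
Slow page load | NULL 
Broken link    | Carol


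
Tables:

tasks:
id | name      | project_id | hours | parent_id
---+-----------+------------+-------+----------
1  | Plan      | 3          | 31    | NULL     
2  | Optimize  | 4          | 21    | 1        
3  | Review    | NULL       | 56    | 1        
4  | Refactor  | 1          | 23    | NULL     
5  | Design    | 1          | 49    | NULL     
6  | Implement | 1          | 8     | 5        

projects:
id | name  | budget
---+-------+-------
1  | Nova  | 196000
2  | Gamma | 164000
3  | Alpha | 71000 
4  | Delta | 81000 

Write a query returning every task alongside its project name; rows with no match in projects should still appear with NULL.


LEFT JOIN keeps every row from tasks (the left table); where project_id has no match in projects, the project columns become NULL. Walk through each task:
  - task 1 (Plan): project_id=3 -> matches Alpha
  - task 2 (Optimize): project_id=4 -> matches Delta
  - task 3 (Review): project_id=NULL, no match -> kept with NULL
  - task 4 (Refactor): project_id=1 -> matches Nova
  - task 5 (Design): project_id=1 -> matches Nova
  - task 6 (Implement): project_id=1 -> matches Nova
All 6 rows appear; 1 has NULL project.

SQL:
SELECT a.name, b.name AS project
FROM tasks a
LEFT JOIN projects b ON a.project_id = b.id

Result:
name      | project
----------+--------
Plan      | Alpha  
Optimize  | Delta  
Review    | NULL   
Refactor  | Nova   
Design    | Nova   
Implement | Nova   


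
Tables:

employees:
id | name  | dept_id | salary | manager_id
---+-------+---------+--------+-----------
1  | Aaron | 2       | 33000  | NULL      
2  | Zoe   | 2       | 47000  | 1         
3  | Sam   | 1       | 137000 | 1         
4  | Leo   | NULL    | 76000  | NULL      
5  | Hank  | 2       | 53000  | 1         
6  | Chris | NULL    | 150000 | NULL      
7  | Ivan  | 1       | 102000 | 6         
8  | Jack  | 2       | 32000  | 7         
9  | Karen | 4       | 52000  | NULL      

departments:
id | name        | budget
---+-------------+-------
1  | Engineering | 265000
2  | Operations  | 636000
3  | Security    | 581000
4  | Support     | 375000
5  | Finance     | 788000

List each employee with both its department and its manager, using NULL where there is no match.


Two LEFT JOINs from the same base table employees: one to departments via dept_id, one to employees itself via manager_id. Both are LEFT so every employee is preserved.
Match against departments:
  - employee 1 (Aaron): dept_id=2 -> matches Operations
  - employee 2 (Zoe): dept_id=2 -> matches Operations
  - employee 3 (Sam): dept_id=1 -> matches Engineering
  - employee 4 (Leo): dept_id=NULL, no match -> kept with NULL
  - employee 5 (Hank): dept_id=2 -> matches Operations
  - employee 6 (Chris): dept_id=NULL, no match -> kept with NULL
  - employee 7 (Ivan): dept_id=1 -> matches Engineering
  - employee 8 (Jack): dept_id=2 -> matches Operations
  - employee 9 (Karen): dept_id=4 -> matches Support
Match against employees (self):
  - employee 1 (Aaron): manager_id=NULL -> NULL
  - employee 2 (Zoe): manager_id=1 -> Aaron
  - employee 3 (Sam): manager_id=1 -> Aaron
  - employee 4 (Leo): manager_id=NULL -> NULL
  - employee 5 (Hank): manager_id=1 -> Aaron
  - employee 6 (Chris): manager_id=NULL -> NULL
  - employee 7 (Ivan): manager_id=6 -> Chris
  - employee 8 (Jack): manager_id=7 -> Ivan
  - employee 9 (Karen): manager_id=NULL -> NULL

SQL:
SELECT a.name, b.name AS department, c.name AS manager
FROM employees a
LEFT JOIN departments b ON a.dept_id = b.id
LEFT JOIN employees c ON a.manager_id = c.id

Result:
name  | department  | manager
------+-------------+--------
Aaron | Operations  | NULL   
Zoe   | Operations  | Aaron  
Sam   | Engineering | Aaron  
Leo   | NULL        | NULL   
Hank  | Operations  | Aaron  
Chris | NULL        | NULL   
Ivan  | Engineering | Chris  
Jack  | Operations  | Ivan   
Karen | Support     | NULL   


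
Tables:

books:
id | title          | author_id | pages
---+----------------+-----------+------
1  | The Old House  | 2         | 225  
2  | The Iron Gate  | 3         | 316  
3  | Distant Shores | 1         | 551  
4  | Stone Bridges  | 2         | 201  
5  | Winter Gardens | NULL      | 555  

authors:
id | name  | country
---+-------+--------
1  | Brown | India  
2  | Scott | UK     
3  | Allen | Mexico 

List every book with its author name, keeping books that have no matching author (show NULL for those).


LEFT JOIN keeps every row from books (the left table); where author_id has no match in authors, the author columns become NULL. Walk through each book:
  - book 1 (The Old House): author_id=2 -> matches Scott
  - book 2 (The Iron Gate): author_id=3 -> matches Allen
  - book 3 (Distant Shores): author_id=1 -> matches Brown
  - book 4 (Stone Bridges): author_id=2 -> matches Scott
  - book 5 (Winter Gardens): author_id=NULL, no match -> kept with NULL
All 5 rows appear; 1 has NULL author.

SQL:
SELECT a.title, b.name AS author
FROM books a
LEFT JOIN authors b ON a.author_id = b.id

Result:
title          | author
---------------+-------
The Old House  | Scott 
The Iron Gate  | Allen 
Distant Shores | Brown 
Stone Bridges  | Scott 
Winter Gardens | NULL  


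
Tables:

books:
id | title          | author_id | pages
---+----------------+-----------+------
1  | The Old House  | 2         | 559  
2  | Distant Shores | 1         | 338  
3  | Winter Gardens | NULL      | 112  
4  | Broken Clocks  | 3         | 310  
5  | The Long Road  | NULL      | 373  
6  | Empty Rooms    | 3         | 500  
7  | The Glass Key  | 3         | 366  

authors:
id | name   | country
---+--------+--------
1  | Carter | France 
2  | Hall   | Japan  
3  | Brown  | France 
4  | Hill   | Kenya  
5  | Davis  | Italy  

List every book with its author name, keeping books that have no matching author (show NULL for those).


LEFT JOIN keeps every row from books (the left table); where author_id has no match in authors, the author columns become NULL. Walk through each book:
  - book 1 (The Old House): author_id=2 -> matches Hall
  - book 2 (Distant Shores): author_id=1 -> matches Carter
  - book 3 (Winter Gardens): author_id=NULL, no match -> kept with NULL
  - book 4 (Broken Clocks): author_id=3 -> matches Brown
  - book 5 (The Long Road): author_id=NULL, no match -> kept with NULL
  - book 6 (Empty Rooms): author_id=3 -> matches Brown
  - book 7 (The Glass Key): author_id=3 -> matches Brown
All 7 rows appear; 2 have NULL author.

SQL:
SELECT a.title, b.name AS author
FROM books a
LEFT JOIN authors b ON a.author_id = b.id

Result:
title          | author
---------------+-------
The Old House  | Hall  
Distant Shores | Carter
Winter Gardens | NULL  
Broken Clocks  | Brown 
The Long Road  | NULL  
Empty Rooms    | Brown 
The Glass Key  | Brown 


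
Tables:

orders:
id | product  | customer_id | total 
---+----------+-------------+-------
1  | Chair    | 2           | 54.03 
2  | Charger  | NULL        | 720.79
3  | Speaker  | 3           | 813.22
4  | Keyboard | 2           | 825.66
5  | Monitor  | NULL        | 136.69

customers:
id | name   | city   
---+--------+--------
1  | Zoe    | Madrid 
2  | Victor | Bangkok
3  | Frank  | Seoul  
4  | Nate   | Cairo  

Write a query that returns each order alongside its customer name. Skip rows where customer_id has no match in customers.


INNER JOIN keeps only orders rows whose customer_id matches an id in customers. Walk through each order:
  - order 1 (Chair): customer_id=2 -> matches Victor
  - order 2 (Charger): customer_id=NULL, no match -> dropped
  - order 3 (Speaker): customer_id=3 -> matches Frank
  - order 4 (Keyboard): customer_id=2 -> matches Victor
  - order 5 (Monitor): customer_id=NULL, no match -> dropped
So 2 of 5 rows are dropped.

SQL:
SELECT a.product, b.name AS customer
FROM orders a
INNER JOIN customers b ON a.customer_id = b.id

Result:
product  | customer
---------+---------
Chair    | Victor  
Speaker  | Frank   
Keyboard | Victor  


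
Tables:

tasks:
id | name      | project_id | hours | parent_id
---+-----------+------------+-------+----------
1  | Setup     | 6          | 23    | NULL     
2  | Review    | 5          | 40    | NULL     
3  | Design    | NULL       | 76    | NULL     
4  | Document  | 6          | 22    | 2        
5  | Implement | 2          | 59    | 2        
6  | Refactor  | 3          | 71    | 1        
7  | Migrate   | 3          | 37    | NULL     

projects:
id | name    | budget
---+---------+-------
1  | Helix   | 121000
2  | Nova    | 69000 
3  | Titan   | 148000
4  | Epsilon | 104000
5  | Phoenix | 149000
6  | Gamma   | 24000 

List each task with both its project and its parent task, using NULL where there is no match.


Two LEFT JOINs from the same base table tasks: one to projects via project_id, one to tasks itself via parent_id. Both are LEFT so every task is preserved.
Match against projects:
  - task 1 (Setup): project_id=6 -> matches Gamma
  - task 2 (Review): project_id=5 -> matches Phoenix
  - task 3 (Design): project_id=NULL, no match -> kept with NULL
  - task 4 (Document): project_id=6 -> matches Gamma
  - task 5 (Implement): project_id=2 -> matches Nova
  - task 6 (Refactor): project_id=3 -> matches Titan
  - task 7 (Migrate): project_id=3 -> matches Titan
Match against tasks (self):
  - task 1 (Setup): parent_id=NULL -> NULL
  - task 2 (Review): parent_id=NULL -> NULL
  - task 3 (Design): parent_id=NULL -> NULL
  - task 4 (Document): parent_id=2 -> Review
  - task 5 (Implement): parent_id=2 -> Review
  - task 6 (Refactor): parent_id=1 -> Setup
  - task 7 (Migrate): parent_id=NULL -> NULL

SQL:
SELECT a.name, b.name AS project, c.name AS parent
FROM tasks a
LEFT JOIN projects b ON a.project_id = b.id
LEFT JOIN tasks c ON a.parent_id = c.id

Result:
name      | project | parent
----------+---------+-------
Setup     | Gamma   | NULL  
Review    | Phoenix | NULL  
Design    | NULL    | NULL  
Document  | Gamma   | Review
Implement | Nova    | Review
Refactor  | Titan   | Setup 
Migrate   | Titan   | NULL  


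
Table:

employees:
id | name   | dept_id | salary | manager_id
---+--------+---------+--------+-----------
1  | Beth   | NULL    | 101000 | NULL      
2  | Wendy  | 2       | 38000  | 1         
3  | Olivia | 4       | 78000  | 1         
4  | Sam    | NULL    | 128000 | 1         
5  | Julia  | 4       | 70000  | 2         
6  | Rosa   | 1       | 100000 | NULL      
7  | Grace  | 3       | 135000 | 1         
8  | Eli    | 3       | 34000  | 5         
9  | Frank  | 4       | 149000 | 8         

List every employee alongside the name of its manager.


This is a self-join: employees is joined to a second copy of itself, matching each row's manager_id to another row's id. Use LEFT JOIN so rows with manager_id=NULL are kept.
  - employee 1 (Beth): manager_id=NULL -> NULL
  - employee 2 (Wendy): manager_id=1 -> Beth
  - employee 3 (Olivia): manager_id=1 -> Beth
  - employee 4 (Sam): manager_id=1 -> Beth
  - employee 5 (Julia): manager_id=2 -> Wendy
  - employee 6 (Rosa): manager_id=NULL -> NULL
  - employee 7 (Grace): manager_id=1 -> Beth
  - employee 8 (Eli): manager_id=5 -> Julia
  - employee 9 (Frank): manager_id=8 -> Eli

SQL:
SELECT a.name AS item, b.name AS manager
FROM employees a
LEFT JOIN employees b ON a.manager_id = b.id

Result:
item   | manager
-------+--------
Beth   | NULL   
Wendy  | Beth   
Olivia | Beth   
Sam    | Beth   
Julia  | Wendy  
Rosa   | NULL   
Grace  | Beth   
Eli    | Julia  
Frank  | Eli    


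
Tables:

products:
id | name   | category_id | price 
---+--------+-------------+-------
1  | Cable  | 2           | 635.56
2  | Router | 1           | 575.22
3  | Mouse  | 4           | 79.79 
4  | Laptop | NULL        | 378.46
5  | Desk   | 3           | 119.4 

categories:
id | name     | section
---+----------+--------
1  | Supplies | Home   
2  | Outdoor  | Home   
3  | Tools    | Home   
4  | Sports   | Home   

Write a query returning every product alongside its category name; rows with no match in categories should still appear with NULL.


LEFT JOIN keeps every row from products (the left table); where category_id has no match in categories, the category columns become NULL. Walk through each product:
  - product 1 (Cable): category_id=2 -> matches Outdoor
  - product 2 (Router): category_id=1 -> matches Supplies
  - product 3 (Mouse): category_id=4 -> matches Sports
  - product 4 (Laptop): category_id=NULL, no match -> kept with NULL
  - product 5 (Desk): category_id=3 -> matches Tools
All 5 rows appear; 1 has NULL category.

SQL:
SELECT a.name, b.name AS category
FROM products a
LEFT JOIN categories b ON a.category_id = b.id

Result:
name   | category
-------+---------
Cable  | Outdoor 
Router | Supplies
Mouse  | Sports  
Laptop | NULL    
Desk   | Tools   


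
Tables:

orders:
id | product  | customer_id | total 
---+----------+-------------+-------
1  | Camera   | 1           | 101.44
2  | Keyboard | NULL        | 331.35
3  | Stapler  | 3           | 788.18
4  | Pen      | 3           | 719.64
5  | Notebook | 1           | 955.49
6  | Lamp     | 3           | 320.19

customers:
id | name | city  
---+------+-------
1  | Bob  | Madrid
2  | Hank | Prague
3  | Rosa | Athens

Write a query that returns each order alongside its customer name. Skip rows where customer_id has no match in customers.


INNER JOIN keeps only orders rows whose customer_id matches an id in customers. Walk through each order:
  - order 1 (Camera): customer_id=1 -> matches Bob
  - order 2 (Keyboard): customer_id=NULL, no match -> dropped
  - order 3 (Stapler): customer_id=3 -> matches Rosa
  - order 4 (Pen): customer_id=3 -> matches Rosa
  - order 5 (Notebook): customer_id=1 -> matches Bob
  - order 6 (Lamp): customer_id=3 -> matches Rosa
So 1 of 6 rows is dropped.

SQL:
SELECT a.product, b.name AS customer
FROM orders a
INNER JOIN customers b ON a.customer_id = b.id

Result:
product  | customer
---------+---------
Camera   | Bob     
Stapler  | Rosa    
Pen      | Rosa    
Notebook | Bob     
Lamp     | Rosa    
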